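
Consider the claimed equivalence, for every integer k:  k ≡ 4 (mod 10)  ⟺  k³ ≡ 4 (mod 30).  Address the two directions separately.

(⟹) This fails: take k = 14. Then 14 ≡ 4 (mod 10), but 14³ = 2744 ≡ 14 (mod 30), not 4.

(⟸) Conversely, the residues r modulo 30 with r³ ≡ 4 (mod 30) are exactly {4}, and each is ≡ 4 (mod 10).

(⇒) fails; (⇐) holds.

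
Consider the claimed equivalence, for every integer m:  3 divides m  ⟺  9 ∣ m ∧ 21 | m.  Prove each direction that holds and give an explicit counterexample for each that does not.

[⇐] Suppose 9 ∣ m and 21 ∣ m. Any common multiple of 9 and 21 is a multiple of their lcm; here lcm(9, 21) = 9·21/gcd(9, 21) = 189/3 = 63, so 63 ∣ m. Since 3 ∣ 63, it follows that 3 ∣ m.

[⇒] This fails: take m = 3. Certainly 3 ∣ 3, but 9 ∤ 3.

(⇒) fails; (⇐) holds.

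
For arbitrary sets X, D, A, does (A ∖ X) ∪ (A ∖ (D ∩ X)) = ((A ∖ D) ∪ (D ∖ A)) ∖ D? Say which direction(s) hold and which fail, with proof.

(⊇) Let x ∈ ((A ∖ D) ∪ (D ∖ A)) ∖ D. Then either x ∈ A and x ∉ X, D; or x ∈ X ∩ A and x ∉ D. In each case x ∈ (A ∖ X) ∪ (A ∖ (D ∩ X)), so ((A ∖ D) ∪ (D ∖ A)) ∖ D ⊆ (A ∖ X) ∪ (A ∖ (D ∩ X)).

(⊆) This inclusion fails. Take X = ∅, D = {1}, A = {1}; then 1 ∈ (A ∖ X) ∪ (A ∖ (D ∩ X)) but 1 ∉ ((A ∖ D) ∪ (D ∖ A)) ∖ D.

The sets are not equal: only the reverse inclusion holds.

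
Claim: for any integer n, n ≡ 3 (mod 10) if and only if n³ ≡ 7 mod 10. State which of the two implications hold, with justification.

Both directions hold; the statement is true.

(→) Suppose n ≡ 3 (mod 10). Write n = 10j + 3. Then (10j + 3)³ = 1000j³ + 900j² + 270j + 27 = 10(100j³ + 90j² + 27j + 2) + 7, so n³ ≡ 7 (mod 10).

(←) Conversely, suppose n³ ≡ 7 (mod 10). The only residue r in {0, …, 9} with r³ ≡ 7 (mod 10) is r = 3, so n ≡ 3 (mod 10).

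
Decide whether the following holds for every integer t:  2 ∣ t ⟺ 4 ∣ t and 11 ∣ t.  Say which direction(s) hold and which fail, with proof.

The forward direction fails; the converse holds.

[⇐] Suppose 4 ∣ t and 11 ∣ t. Any common multiple of 4 and 11 is a multiple of their lcm; here gcd(4, 11) = 1, so lcm(4, 11) = 4·11 = 44, so 44 ∣ t. Since 2 ∣ 44, it follows that 2 ∣ t.

[⇒] This fails: take t = 2. Certainly 2 ∣ 2, but 4 ∤ 2.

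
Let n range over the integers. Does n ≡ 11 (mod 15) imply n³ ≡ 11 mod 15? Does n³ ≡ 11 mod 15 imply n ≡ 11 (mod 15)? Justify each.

(⇐) Suppose n³ ≡ 11 (mod 15). The only residue r in {0, …, 14} with r³ ≡ 11 (mod 15) is r = 11, so n ≡ 11 (mod 15).

(⇒) Suppose n ≡ 11 (mod 15). Write n = 15j + 11. Then (15j + 11)³ = 3375j³ + 7425j² + 5445j + 1331 = 15(225j³ + 495j² + 363j + 88) + 11, so n³ ≡ 11 (mod 15).

The biconditional holds.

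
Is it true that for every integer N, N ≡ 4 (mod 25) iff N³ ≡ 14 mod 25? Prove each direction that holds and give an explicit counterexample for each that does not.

Both implications hold.

[⇒] Suppose N ≡ 4 (mod 25). Write N = 25j + 4. Then (25j + 4)³ = 15625j³ + 7500j² + 1200j + 64 = 25(625j³ + 300j² + 48j + 2) + 14, so N³ ≡ 14 (mod 25).

[⇐] Conversely, suppose N³ ≡ 14 (mod 25). The only residue r in {0, …, 24} with r³ ≡ 14 (mod 25) is r = 4, so N ≡ 4 (mod 25).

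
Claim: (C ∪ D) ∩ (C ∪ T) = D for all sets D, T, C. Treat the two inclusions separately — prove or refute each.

(⟹) This inclusion fails. Take D = ∅, T = ∅, C = {1}; then 1 ∈ (C ∪ D) ∩ (C ∪ T) but 1 ∉ D.

(⟸) This inclusion fails. Take D = {1}, T = ∅, C = ∅; then 1 ∈ D but 1 ∉ (C ∪ D) ∩ (C ∪ T).

Neither inclusion holds.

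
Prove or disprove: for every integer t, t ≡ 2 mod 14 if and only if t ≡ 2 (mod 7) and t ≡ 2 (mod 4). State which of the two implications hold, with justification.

The forward direction fails; the converse holds.

(→) This fails: t = 16 gives 16 ≡ 2 (mod 14) but 16 ≡ 0 (mod 4), so the conjunction on the right does not hold.

(←) Conversely, if t ≡ 2 (mod 7) and t ≡ 2 (mod 4), then by the Chinese remainder theorem t ≡ 2 (mod 28). Since 2 ≡ 2 (mod 14) and 14 ∣ 28, we get t ≡ 2 (mod 14).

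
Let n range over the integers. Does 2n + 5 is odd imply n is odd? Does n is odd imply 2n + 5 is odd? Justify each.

The forward direction fails; the converse holds.

[⇒] This fails: take n = 0. Then 2n + 5 = 5, which is odd, yet n = 0 is even, not odd.

[⇐] Suppose n is odd. Since 2 is even, 2n is even for every n, so 2n + 5 has the same parity as 5, which is odd. Hence 2n + 5 is odd.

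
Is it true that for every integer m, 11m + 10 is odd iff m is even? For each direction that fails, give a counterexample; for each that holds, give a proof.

Neither implication holds.

(⟹) This fails: m = 7 gives 11m + 10 = 87, which is odd, but 7 is odd, not even.

(⟸) This also fails: m = 6 is even, but 11m + 10 = 76 is even, not odd.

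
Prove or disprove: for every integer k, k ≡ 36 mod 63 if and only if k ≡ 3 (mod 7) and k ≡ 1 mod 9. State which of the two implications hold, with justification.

Both directions fail.

(⇒) This fails: k = 36 gives 36 ≡ 36 (mod 63) but 36 ≡ 1 (mod 7), so the conjunction on the right does not hold.

(⇐) This fails: k = 10 satisfies both congruences on the right (10 ≡ 3 mod 7 and 10 ≡ 1 mod 9) yet 10 ≡ 10 (mod 63), not 36.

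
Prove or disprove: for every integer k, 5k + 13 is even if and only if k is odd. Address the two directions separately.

(→) Suppose 5k + 13 is even. Since 5 is odd, 5k and k have the same parity, so 5k + 13 ≡ k + 13 (mod 2). As 13 is odd, 5k + 13 is even exactly when k is odd. Thus k is odd.

(←) Conversely, suppose k is odd; write k = 2j + 1. Then 5k + 13 = 5·(2j + 1) + 13 = 2·5j + 18, which is even.

Both directions hold.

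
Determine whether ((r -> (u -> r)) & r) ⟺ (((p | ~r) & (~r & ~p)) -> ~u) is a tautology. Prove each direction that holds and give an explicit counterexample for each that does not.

[⇒] Assume the antecedent. If r is true, ((p | ~r) & (~r & ~p)) -> ~u reduces to true regardless of the other variables. If r is false, the antecedent cannot hold. Either way ((p | ~r) & (~r & ~p)) -> ~u holds.

[⇐] This fails. Under r = F, p = F, u = F, the left side is false but the right side is true.

The forward direction holds; the converse fails.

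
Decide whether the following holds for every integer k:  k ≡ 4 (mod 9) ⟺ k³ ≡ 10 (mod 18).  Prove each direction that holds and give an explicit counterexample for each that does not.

(⟹) This fails: take k = 13. Then 13 ≡ 4 (mod 9), but 13³ = 2197 ≡ 1 (mod 18), not 10.

(⟸) This fails: take k = 10. Then 10³ = 1000 ≡ 10 (mod 18), yet 10 ≡ 1 (mod 9), not 4.

Neither direction holds.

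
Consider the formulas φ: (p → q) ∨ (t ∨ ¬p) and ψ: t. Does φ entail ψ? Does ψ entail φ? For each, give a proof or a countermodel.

(←) Assume the antecedent. If p is true, the antecedent forces (p = T, t = T, q = F) or (p = T, t = T, q = T), and (p → q) ∨ (t ∨ ¬p) holds there. If p is false, (p → q) ∨ (t ∨ ¬p) reduces to true regardless of the other variables. Either way (p → q) ∨ (t ∨ ¬p) holds.

(→) This fails. Under p = F, t = F, q = F, the left side is true but the right side is false.

Only the reverse direction holds.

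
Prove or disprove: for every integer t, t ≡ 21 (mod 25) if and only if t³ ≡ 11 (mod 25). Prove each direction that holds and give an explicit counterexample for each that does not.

Both directions hold.

[⇐] Suppose t³ ≡ 11 (mod 25). The only residue r in {0, …, 24} with r³ ≡ 11 (mod 25) is r = 21, so t ≡ 21 (mod 25).

[⇒] Suppose t ≡ 21 (mod 25). Write t = 25j + 21. Then (25j + 21)³ = 15625j³ + 39375j² + 33075j + 9261 = 25(625j³ + 1575j² + 1323j + 370) + 11, so t³ ≡ 11 (mod 25).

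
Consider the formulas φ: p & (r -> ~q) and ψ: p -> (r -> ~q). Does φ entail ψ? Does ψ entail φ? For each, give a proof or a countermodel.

Forward direction. Assume the antecedent. If q is true, the antecedent forces (q = T, p = T, r = F), and p -> (r -> ~q) holds there. If q is false, p -> (r -> ~q) reduces to true regardless of the other variables. Either way p -> (r -> ~q) holds.

Converse. This fails. Under q = F, p = F, r = F, the left side is false but the right side is true.

Not equivalent: only (⇒) holds.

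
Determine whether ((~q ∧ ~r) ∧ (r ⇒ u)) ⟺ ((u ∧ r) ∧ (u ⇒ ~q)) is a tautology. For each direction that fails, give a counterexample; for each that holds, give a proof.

(⇒) This fails. Under u = F, r = F, q = F, the left side is true but the right side is false.

(⇐) This fails. Under u = T, r = T, q = F, the left side is false but the right side is true.

Both directions fail.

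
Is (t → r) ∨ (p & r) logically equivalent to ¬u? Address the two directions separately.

Neither implication holds.

(→) This fails. Under t = F, u = T, r = F, p = F, the left side is true but the right side is false.

(←) This fails. Under t = T, u = F, r = F, p = F, the left side is false but the right side is true.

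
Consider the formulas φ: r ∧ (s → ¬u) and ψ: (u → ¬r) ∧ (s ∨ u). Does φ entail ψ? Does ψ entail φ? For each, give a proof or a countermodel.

(⇒) fails and (⇐) fails.

(→) This fails. Under u = F, r = T, s = F, the left side is true but the right side is false.

(←) This fails. Under u = T, r = F, s = F, the left side is false but the right side is true.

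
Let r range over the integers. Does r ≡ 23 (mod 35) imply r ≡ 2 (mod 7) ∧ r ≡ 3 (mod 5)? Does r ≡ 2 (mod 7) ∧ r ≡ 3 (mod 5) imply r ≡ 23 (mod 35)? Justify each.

Equivalent; both directions hold.

(⟹) Suppose r ≡ 23 (mod 35); write r = 35j + 23. Since 7 ∣ 35, reducing mod 7 gives r ≡ 23 ≡ 2 (mod 7); since 5 ∣ 35, reducing mod 5 gives r ≡ 23 ≡ 3 (mod 5).

(⟸) Conversely, if r ≡ 2 (mod 7) and r ≡ 3 (mod 5), then by the Chinese remainder theorem r ≡ 23 (mod 35). This is exactly r ≡ 23 (mod 35).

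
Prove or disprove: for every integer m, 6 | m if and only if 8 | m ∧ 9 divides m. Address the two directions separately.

(→) This fails: take m = 6. Certainly 6 ∣ 6, but 8 ∤ 6.

(←) Suppose 8 ∣ m and 9 ∣ m. Any common multiple of 8 and 9 is a multiple of their lcm; here gcd(8, 9) = 1, so lcm(8, 9) = 8·9 = 72, so 72 ∣ m. Since 6 ∣ 72, it follows that 6 ∣ m.

Only the reverse direction holds.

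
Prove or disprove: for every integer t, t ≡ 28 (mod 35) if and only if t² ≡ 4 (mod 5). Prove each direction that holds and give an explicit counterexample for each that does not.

(⇐) This fails: take t = 2. Then 2² = 4 ≡ 4 (mod 5), yet 2 ≡ 2 (mod 35), not 28.

(⇒) Suppose t ≡ 28 (mod 35). Then t² ≡ 28² = 784 (mod 35), and since 5 ∣ 35, also t² ≡ 4 (mod 5).

Not equivalent: only (⇒) holds.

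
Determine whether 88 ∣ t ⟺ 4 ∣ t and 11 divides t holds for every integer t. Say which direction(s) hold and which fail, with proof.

Forward direction. If 88 ∣ t, write t = 88q. Since 88 = 22·4, t = 4·(22q), so 4 ∣ t; and since 88 = 8·11, t = 11·(8q), so 11 ∣ t.

Converse. This fails: take t = 44. Both 4 ∣ 44 and 11 ∣ 44, yet 44 is not a multiple of 88 (since 44 = 0·88 + 44), so 88 ∤ 44.

(⇒) holds; (⇐) fails.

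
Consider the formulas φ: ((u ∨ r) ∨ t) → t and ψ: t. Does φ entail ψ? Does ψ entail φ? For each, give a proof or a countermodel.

The forward direction fails; the converse holds.

(⇐) Assume the antecedent. If u is true, the antecedent forces (u = T, t = T, r = F) or (u = T, t = T, r = T), and ((u ∨ r) ∨ t) → t holds there. If u is false, the antecedent forces (u = F, t = T, r = F) or (u = F, t = T, r = T), and ((u ∨ r) ∨ t) → t holds there. Either way ((u ∨ r) ∨ t) → t holds.

(⇒) This fails. Under u = F, t = F, r = F, the left side is true but the right side is false.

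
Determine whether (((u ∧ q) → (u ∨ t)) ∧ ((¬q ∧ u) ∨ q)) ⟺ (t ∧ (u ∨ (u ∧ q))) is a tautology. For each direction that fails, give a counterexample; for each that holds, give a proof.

[⇒] This fails. Under q = T, u = F, t = F, the left side is true but the right side is false.

[⇐] Assume the antecedent. If q is true, the consequent reduces to true regardless of the other variables. If q is false, the antecedent forces (q = F, u = T, t = T), and the consequent holds there. Either way the consequent holds.

Only the reverse direction holds.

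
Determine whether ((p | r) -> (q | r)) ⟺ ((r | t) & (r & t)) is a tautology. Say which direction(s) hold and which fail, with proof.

The forward direction fails; the converse holds.

Forward direction. This fails. Under q = F, p = F, t = F, r = F, the left side is true but the right side is false.

Converse. Assume the antecedent. If q is true, (p | r) -> (q | r) reduces to true regardless of the other variables. If q is false, the antecedent forces (q = F, p = F, t = T, r = T) or (q = F, p = T, t = T, r = T), and (p | r) -> (q | r) holds there. Either way (p | r) -> (q | r) holds.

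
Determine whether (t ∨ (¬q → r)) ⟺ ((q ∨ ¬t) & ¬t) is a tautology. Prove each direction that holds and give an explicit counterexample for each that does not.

Both directions fail.

(→) This fails. Under q = F, r = F, t = T, the left side is true but the right side is false.

(←) This fails. Under q = F, r = F, t = F, the left side is false but the right side is true.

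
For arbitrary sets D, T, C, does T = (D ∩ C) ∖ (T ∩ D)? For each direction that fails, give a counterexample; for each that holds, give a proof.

(⟹) This inclusion fails. Take D = ∅, T = {1}, C = ∅; then 1 ∈ T but 1 ∉ (D ∩ C) ∖ (T ∩ D).

(⟸) This inclusion fails. Take D = {1}, T = ∅, C = {1}; then 1 ∈ (D ∩ C) ∖ (T ∩ D) but 1 ∉ T.

Both inclusions fail.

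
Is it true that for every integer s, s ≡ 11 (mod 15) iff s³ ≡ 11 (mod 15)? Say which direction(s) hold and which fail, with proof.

Forward direction. Suppose s ≡ 11 (mod 15). Write s = 15j + 11. Then (15j + 11)³ = 3375j³ + 7425j² + 5445j + 1331 = 15(225j³ + 495j² + 363j + 88) + 11, so s³ ≡ 11 (mod 15).

Converse. Suppose s³ ≡ 11 (mod 15). The only residue r in {0, …, 14} with r³ ≡ 11 (mod 15) is r = 11, so s ≡ 11 (mod 15).

Both directions hold.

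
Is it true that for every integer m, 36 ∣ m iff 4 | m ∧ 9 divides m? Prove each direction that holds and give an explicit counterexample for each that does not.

(⟸) Suppose 4 ∣ m and 9 ∣ m. Any common multiple of 4 and 9 is a multiple of their lcm; here gcd(4, 9) = 1, so lcm(4, 9) = 4·9 = 36, so 36 ∣ m.

(⟹) If 36 ∣ m, write m = 36q. Since 36 = 9·4, m = 4·(9q), so 4 ∣ m; and since 36 = 4·9, m = 9·(4q), so 9 ∣ m.

Both directions hold; the statement is true.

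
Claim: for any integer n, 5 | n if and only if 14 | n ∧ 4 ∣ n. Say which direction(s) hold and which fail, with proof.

(⇒) fails and (⇐) fails.

(⇒) This fails: take n = 5. Certainly 5 ∣ 5, but 14 ∤ 5.

(⇐) This fails: take n = 28. Both 14 ∣ 28 and 4 ∣ 28, yet 28 is not a multiple of 5 (since 28 = 5·5 + 3), so 5 ∤ 28.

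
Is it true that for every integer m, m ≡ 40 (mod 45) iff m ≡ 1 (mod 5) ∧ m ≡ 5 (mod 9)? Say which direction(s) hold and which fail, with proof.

Both directions fail.

(⟹) This fails: m = 40 gives 40 ≡ 40 (mod 45) but 40 ≡ 0 (mod 5), so the conjunction on the right does not hold.

(⟸) This fails: m = 41 satisfies both congruences on the right (41 ≡ 1 mod 5 and 41 ≡ 5 mod 9) yet 41 ≡ 41 (mod 45), not 40.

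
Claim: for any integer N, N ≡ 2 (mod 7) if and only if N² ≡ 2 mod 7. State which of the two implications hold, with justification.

[⇒] This fails: take N = 2. Then 2 ≡ 2 (mod 7), but 2² = 4 ≡ 4 (mod 7), not 2.

[⇐] This fails: take N = 3. Then 3² = 9 ≡ 2 (mod 7), yet 3 ≡ 3 (mod 7), not 2.

Neither implication holds.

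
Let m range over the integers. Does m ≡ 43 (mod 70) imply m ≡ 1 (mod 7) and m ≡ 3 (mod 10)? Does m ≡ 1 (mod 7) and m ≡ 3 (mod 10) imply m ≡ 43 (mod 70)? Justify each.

(→) Suppose m ≡ 43 (mod 70); write m = 70j + 43. Since 7 ∣ 70, reducing mod 7 gives m ≡ 43 ≡ 1 (mod 7); since 10 ∣ 70, reducing mod 10 gives m ≡ 43 ≡ 3 (mod 10).

(←) Conversely, if m ≡ 1 (mod 7) and m ≡ 3 (mod 10), then by the Chinese remainder theorem m ≡ 43 (mod 70). This is exactly m ≡ 43 (mod 70).

The biconditional holds.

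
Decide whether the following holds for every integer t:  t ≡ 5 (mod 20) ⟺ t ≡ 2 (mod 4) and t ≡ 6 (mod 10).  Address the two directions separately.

Neither direction holds.

(⇒) This fails: t = 5 gives 5 ≡ 5 (mod 20) but 5 ≡ 1 (mod 4), so the conjunction on the right does not hold.

(⇐) This fails: t = 6 satisfies both congruences on the right (6 ≡ 2 mod 4 and 6 ≡ 6 mod 10) yet 6 ≡ 6 (mod 20), not 5.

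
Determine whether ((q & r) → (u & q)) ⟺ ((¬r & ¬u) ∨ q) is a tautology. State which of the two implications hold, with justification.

Neither direction holds.

Forward direction. This fails. Under r = T, u = F, q = F, the left side is true but the right side is false.

Converse. This fails. Under r = T, u = F, q = T, the left side is false but the right side is true.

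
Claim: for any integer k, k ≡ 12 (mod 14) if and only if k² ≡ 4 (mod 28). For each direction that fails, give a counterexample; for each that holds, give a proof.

Not equivalent: only (⇒) holds.

[⇐] This fails: take k = 2. Then 2² = 4 ≡ 4 (mod 28), yet 2 ≡ 2 (mod 14), not 12.

[⇒] Suppose k ≡ 12 (mod 14). Working modulo 28, k ∈ {12, 26}; for each such r, r² ≡ 4 (mod 28).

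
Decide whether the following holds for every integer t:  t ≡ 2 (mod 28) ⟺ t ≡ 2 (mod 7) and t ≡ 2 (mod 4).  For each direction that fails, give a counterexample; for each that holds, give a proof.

Both directions hold.

(⟹) Suppose t ≡ 2 (mod 28); write t = 28j + 2. Since 7 ∣ 28, reducing mod 7 gives t ≡ 2 (mod 7); since 4 ∣ 28, reducing mod 4 gives t ≡ 2 (mod 4).

(⟸) Conversely, if t ≡ 2 (mod 7) and t ≡ 2 (mod 4), then by the Chinese remainder theorem t ≡ 2 (mod 28). This is exactly t ≡ 2 (mod 28).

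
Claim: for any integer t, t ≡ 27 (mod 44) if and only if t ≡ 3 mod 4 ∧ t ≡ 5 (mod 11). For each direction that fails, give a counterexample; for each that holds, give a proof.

Equivalent; both directions hold.

Converse. If t ≡ 3 (mod 4) and t ≡ 5 (mod 11), then by the Chinese remainder theorem t ≡ 27 (mod 44). This is exactly t ≡ 27 (mod 44).

Forward direction. Suppose t ≡ 27 (mod 44); write t = 44j + 27. Since 4 ∣ 44, reducing mod 4 gives t ≡ 27 ≡ 3 (mod 4); since 11 ∣ 44, reducing mod 11 gives t ≡ 27 ≡ 5 (mod 11).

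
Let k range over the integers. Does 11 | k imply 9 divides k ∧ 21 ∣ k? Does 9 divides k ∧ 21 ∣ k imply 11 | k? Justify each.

Neither implication holds.

(⇒) This fails: take k = 11. Certainly 11 ∣ 11, but 9 ∤ 11.

(⇐) This fails: take k = 63. Both 9 ∣ 63 and 21 ∣ 63, yet 63 is not a multiple of 11 (since 63 = 5·11 + 8), so 11 ∤ 63.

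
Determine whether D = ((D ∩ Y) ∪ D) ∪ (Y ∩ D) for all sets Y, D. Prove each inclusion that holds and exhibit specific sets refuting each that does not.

Both inclusions hold; the sets are equal.

(⊆) Let x ∈ D. Then either x ∈ D and x ∉ Y; or x ∈ Y ∩ D. In each case x ∈ ((D ∩ Y) ∪ D) ∪ (Y ∩ D), so D ⊆ ((D ∩ Y) ∪ D) ∪ (Y ∩ D).

(⊇) Let x ∈ ((D ∩ Y) ∪ D) ∪ (Y ∩ D). Then either x ∈ D and x ∉ Y; or x ∈ Y ∩ D. In each case x ∈ D, so ((D ∩ Y) ∪ D) ∪ (Y ∩ D) ⊆ D.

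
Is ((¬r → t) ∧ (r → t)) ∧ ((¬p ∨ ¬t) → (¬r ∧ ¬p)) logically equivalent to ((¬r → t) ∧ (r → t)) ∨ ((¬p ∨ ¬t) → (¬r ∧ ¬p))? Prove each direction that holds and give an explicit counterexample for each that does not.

Converse. This fails. Under t = F, p = F, r = F, the left side is false but the right side is true.

Forward direction. Assume the antecedent. If t is true, the consequent reduces to true regardless of the other variables. If t is false, the antecedent cannot hold. Either way the consequent holds.

Not equivalent: only (⇒) holds.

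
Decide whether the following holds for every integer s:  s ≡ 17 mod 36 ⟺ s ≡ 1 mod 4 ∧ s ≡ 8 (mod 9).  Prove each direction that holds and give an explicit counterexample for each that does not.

Equivalent; both directions hold.

Forward direction. Suppose s ≡ 17 (mod 36); write s = 36j + 17. Since 4 ∣ 36, reducing mod 4 gives s ≡ 17 ≡ 1 (mod 4); since 9 ∣ 36, reducing mod 9 gives s ≡ 17 ≡ 8 (mod 9).

Converse. If s ≡ 1 (mod 4) and s ≡ 8 (mod 9), then by the Chinese remainder theorem s ≡ 17 (mod 36). This is exactly s ≡ 17 (mod 36).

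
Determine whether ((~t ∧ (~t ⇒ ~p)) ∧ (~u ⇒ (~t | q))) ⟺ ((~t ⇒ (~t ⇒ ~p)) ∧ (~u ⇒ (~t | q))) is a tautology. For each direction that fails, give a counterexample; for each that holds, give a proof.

The forward direction holds; the converse fails.

(⇒) Assume the antecedent. If u is true, the antecedent forces (u = T, q = F, t = F, p = F) or (u = T, q = T, t = F, p = F), and the consequent holds there. If u is false, the antecedent forces (u = F, q = F, t = F, p = F) or (u = F, q = T, t = F, p = F), and the consequent holds there. Either way the consequent holds.

(⇐) This fails. Under u = T, q = F, t = T, p = F, the left side is false but the right side is true.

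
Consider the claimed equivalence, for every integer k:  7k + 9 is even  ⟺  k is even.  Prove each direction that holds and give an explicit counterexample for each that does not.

(⇒) fails and (⇐) fails.

Forward direction. This fails: k = 7 gives 7k + 9 = 58, which is even, but 7 is odd, not even.

Converse. This also fails: k = 0 is even, but 7k + 9 = 9 is odd, not even.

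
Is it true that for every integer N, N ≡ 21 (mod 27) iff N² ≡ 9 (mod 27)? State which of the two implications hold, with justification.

(→) Suppose N ≡ 21 (mod 27). Write N = 27j + 21. Then (27j + 21)² = 729j² + 1134j + 441 = 27(27j² + 42j + 16) + 9, so N² ≡ 9 (mod 27).

(←) This fails: take N = 3. Then 3² = 9 ≡ 9 (mod 27), yet 3 ≡ 3 (mod 27), not 21.

(⇒) holds; (⇐) fails.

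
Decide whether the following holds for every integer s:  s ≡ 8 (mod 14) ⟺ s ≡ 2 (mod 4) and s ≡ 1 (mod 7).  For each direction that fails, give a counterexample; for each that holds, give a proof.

Forward direction. This fails: s = 8 gives 8 ≡ 8 (mod 14) but 8 ≡ 0 (mod 4), so the conjunction on the right does not hold.

Converse. If s ≡ 2 (mod 4) and s ≡ 1 (mod 7), then by the Chinese remainder theorem s ≡ 22 (mod 28). Since 22 ≡ 8 (mod 14) and 14 ∣ 28, we get s ≡ 8 (mod 14).

The forward direction fails; the converse holds.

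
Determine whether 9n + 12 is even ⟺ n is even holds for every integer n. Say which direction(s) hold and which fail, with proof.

The biconditional holds.

(⇒) Suppose 9n + 12 is even. Since 9 is odd, 9n and n have the same parity, so 9n + 12 ≡ n + 12 (mod 2). As 12 is even, 9n + 12 is even exactly when n is even. Thus n is even.

(⇐) Conversely, suppose n is even; write n = 2j. Then 9n + 12 = 9·(2j) + 12 = 2·9j + 12, which is even.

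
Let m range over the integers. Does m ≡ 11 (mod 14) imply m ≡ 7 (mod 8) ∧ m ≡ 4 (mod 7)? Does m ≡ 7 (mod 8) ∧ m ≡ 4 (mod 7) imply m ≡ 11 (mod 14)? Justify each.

(⇒) This fails: m = 25 gives 25 ≡ 11 (mod 14) but 25 ≡ 1 (mod 8), so the conjunction on the right does not hold.

(⇐) Conversely, if m ≡ 7 (mod 8) and m ≡ 4 (mod 7), then by the Chinese remainder theorem m ≡ 39 (mod 56). Since 39 ≡ 11 (mod 14) and 14 ∣ 56, we get m ≡ 11 (mod 14).

Not equivalent: only (⇐) holds.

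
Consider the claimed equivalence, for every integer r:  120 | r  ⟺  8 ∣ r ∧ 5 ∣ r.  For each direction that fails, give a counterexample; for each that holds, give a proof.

Only the forward implication holds.

Converse. This fails: take r = 40. Both 8 ∣ 40 and 5 ∣ 40, yet 40 is not a multiple of 120 (since 40 = 0·120 + 40), so 120 ∤ 40.

Forward direction. If 120 ∣ r, write r = 120q. Since 120 = 15·8, r = 8·(15q), so 8 ∣ r; and since 120 = 24·5, r = 5·(24q), so 5 ∣ r.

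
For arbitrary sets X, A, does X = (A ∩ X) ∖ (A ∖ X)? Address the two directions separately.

The sets are not equal: only the reverse inclusion holds.

(⊆) This inclusion fails. Take X = {1}, A = ∅; then 1 ∈ X but 1 ∉ (A ∩ X) ∖ (A ∖ X).

(⊇) Let x ∈ (A ∩ X) ∖ (A ∖ X). Then x ∈ X ∩ A, from which x ∈ X.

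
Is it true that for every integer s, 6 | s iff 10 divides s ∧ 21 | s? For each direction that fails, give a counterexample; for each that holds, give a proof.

Only the converse holds.

(⇒) This fails: take s = 6. Certainly 6 ∣ 6, but 10 ∤ 6.

(⇐) Suppose 10 ∣ s and 21 ∣ s. Any common multiple of 10 and 21 is a multiple of their lcm; here gcd(10, 21) = 1, so lcm(10, 21) = 10·21 = 210, so 210 ∣ s. Since 6 ∣ 210, it follows that 6 ∣ s.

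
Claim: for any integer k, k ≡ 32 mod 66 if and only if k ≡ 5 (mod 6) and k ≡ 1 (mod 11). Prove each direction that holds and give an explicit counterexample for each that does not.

Neither implication holds.

(⟹) This fails: k = 32 gives 32 ≡ 32 (mod 66) but 32 ≡ 2 (mod 6), so the conjunction on the right does not hold.

(⟸) This fails: k = 23 satisfies both congruences on the right (23 ≡ 5 mod 6 and 23 ≡ 1 mod 11) yet 23 ≡ 23 (mod 66), not 32.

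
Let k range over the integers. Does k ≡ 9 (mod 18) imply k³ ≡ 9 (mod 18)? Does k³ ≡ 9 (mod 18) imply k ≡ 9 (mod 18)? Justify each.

Only the forward direction holds.

[⇐] This fails: take k = 3. Then 3³ = 27 ≡ 9 (mod 18), yet 3 ≡ 3 (mod 18), not 9.

[⇒] Suppose k ≡ 9 (mod 18). Write k = 18j + 9. Then (18j + 9)³ = 5832j³ + 8748j² + 4374j + 729 = 18(324j³ + 486j² + 243j + 40) + 9, so k³ ≡ 9 (mod 18).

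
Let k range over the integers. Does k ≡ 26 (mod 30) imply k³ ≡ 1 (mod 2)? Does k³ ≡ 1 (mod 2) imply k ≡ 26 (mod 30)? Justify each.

Neither implication holds.

(⟹) This fails: take k = 26. Then 26 ≡ 26 (mod 30), but 26³ = 17576 ≡ 0 (mod 2), not 1.

(⟸) This fails: take k = 1. Then 1³ = 1 ≡ 1 (mod 2), yet 1 ≡ 1 (mod 30), not 26.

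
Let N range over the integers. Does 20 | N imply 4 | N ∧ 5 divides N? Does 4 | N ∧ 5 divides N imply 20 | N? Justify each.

Both implications hold.

[⇐] Suppose 4 ∣ N and 5 ∣ N. Any common multiple of 4 and 5 is a multiple of their lcm; here gcd(4, 5) = 1, so lcm(4, 5) = 4·5 = 20, so 20 ∣ N.

[⇒] If 20 ∣ N, write N = 20q. Since 20 = 5·4, N = 4·(5q), so 4 ∣ N; and since 20 = 4·5, N = 5·(4q), so 5 ∣ N.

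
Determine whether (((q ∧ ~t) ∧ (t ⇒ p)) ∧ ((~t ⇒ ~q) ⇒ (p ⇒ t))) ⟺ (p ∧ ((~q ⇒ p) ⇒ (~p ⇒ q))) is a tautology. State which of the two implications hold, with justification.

Neither implication holds.

(⟹) This fails. Under p = F, q = T, t = F, the left side is true but the right side is false.

(⟸) This fails. Under p = T, q = F, t = F, the left side is false but the right side is true.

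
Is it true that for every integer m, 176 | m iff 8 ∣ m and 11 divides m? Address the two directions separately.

(⇐) This fails: take m = 88. Both 8 ∣ 88 and 11 ∣ 88, yet 88 is not a multiple of 176 (since 88 = 0·176 + 88), so 176 ∤ 88.

(⇒) If 176 ∣ m, write m = 176q. Since 176 = 22·8, m = 8·(22q), so 8 ∣ m; and since 176 = 16·11, m = 11·(16q), so 11 ∣ m.

The forward direction holds; the converse fails.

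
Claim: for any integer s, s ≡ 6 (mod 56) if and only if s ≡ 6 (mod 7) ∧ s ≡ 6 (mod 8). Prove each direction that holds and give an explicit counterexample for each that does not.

Converse. If s ≡ 6 (mod 7) and s ≡ 6 (mod 8), then by the Chinese remainder theorem s ≡ 6 (mod 56). This is exactly s ≡ 6 (mod 56).

Forward direction. Suppose s ≡ 6 (mod 56); write s = 56j + 6. Since 7 ∣ 56, reducing mod 7 gives s ≡ 6 (mod 7); since 8 ∣ 56, reducing mod 8 gives s ≡ 6 (mod 8).

Equivalent; both directions hold.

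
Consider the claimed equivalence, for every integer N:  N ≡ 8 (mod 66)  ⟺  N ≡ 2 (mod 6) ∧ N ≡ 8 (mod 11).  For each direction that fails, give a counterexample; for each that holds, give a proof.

Both directions hold; the statement is true.

[⇒] Suppose N ≡ 8 (mod 66); write N = 66j + 8. Since 6 ∣ 66, reducing mod 6 gives N ≡ 8 ≡ 2 (mod 6); since 11 ∣ 66, reducing mod 11 gives N ≡ 8 (mod 11).

[⇐] Conversely, if N ≡ 2 (mod 6) and N ≡ 8 (mod 11), then by the Chinese remainder theorem N ≡ 8 (mod 66). This is exactly N ≡ 8 (mod 66).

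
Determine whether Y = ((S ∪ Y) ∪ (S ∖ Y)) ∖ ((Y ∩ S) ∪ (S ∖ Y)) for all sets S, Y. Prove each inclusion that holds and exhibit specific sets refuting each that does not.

Forward inclusion. This inclusion fails. Take S = {1}, Y = {1}; then 1 ∈ Y but 1 ∉ ((S ∪ Y) ∪ (S ∖ Y)) ∖ ((Y ∩ S) ∪ (S ∖ Y)).

Reverse inclusion. Let x ∈ ((S ∪ Y) ∪ (S ∖ Y)) ∖ ((Y ∩ S) ∪ (S ∖ Y)). Then x ∈ Y and x ∉ S, from which x ∈ Y.

Only the reverse inclusion holds.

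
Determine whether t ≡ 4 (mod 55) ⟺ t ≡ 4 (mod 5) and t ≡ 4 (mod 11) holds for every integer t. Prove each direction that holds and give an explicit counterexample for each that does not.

(⇒) Suppose t ≡ 4 (mod 55); write t = 55j + 4. Since 5 ∣ 55, reducing mod 5 gives t ≡ 4 (mod 5); since 11 ∣ 55, reducing mod 11 gives t ≡ 4 (mod 11).

(⇐) Conversely, if t ≡ 4 (mod 5) and t ≡ 4 (mod 11), then by the Chinese remainder theorem t ≡ 4 (mod 55). This is exactly t ≡ 4 (mod 55).

Both directions hold; the statement is true.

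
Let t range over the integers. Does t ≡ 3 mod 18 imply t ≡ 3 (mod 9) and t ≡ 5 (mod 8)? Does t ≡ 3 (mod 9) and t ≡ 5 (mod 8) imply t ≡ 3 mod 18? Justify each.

Not equivalent: only (⇐) holds.

Forward direction. This fails: t = 57 gives 57 ≡ 3 (mod 18) but 57 ≡ 1 (mod 8), so the conjunction on the right does not hold.

Converse. If t ≡ 3 (mod 9) and t ≡ 5 (mod 8), then by the Chinese remainder theorem t ≡ 21 (mod 72). Since 21 ≡ 3 (mod 18) and 18 ∣ 72, we get t ≡ 3 (mod 18).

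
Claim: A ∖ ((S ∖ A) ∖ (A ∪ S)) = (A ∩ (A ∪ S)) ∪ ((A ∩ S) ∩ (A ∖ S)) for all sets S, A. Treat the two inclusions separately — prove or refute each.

(⊆) Let x ∈ A ∖ ((S ∖ A) ∖ (A ∪ S)). Then either x ∈ A and x ∉ S; or x ∈ S ∩ A. In each case x ∈ (A ∩ (A ∪ S)) ∪ ((A ∩ S) ∩ (A ∖ S)), so A ∖ ((S ∖ A) ∖ (A ∪ S)) ⊆ (A ∩ (A ∪ S)) ∪ ((A ∩ S) ∩ (A ∖ S)).

(⊇) Let x ∈ (A ∩ (A ∪ S)) ∪ ((A ∩ S) ∩ (A ∖ S)). Then either x ∈ A and x ∉ S; or x ∈ S ∩ A. In each case x ∈ A ∖ ((S ∖ A) ∖ (A ∪ S)), so (A ∩ (A ∪ S)) ∪ ((A ∩ S) ∩ (A ∖ S)) ⊆ A ∖ ((S ∖ A) ∖ (A ∪ S)).

Both inclusions hold.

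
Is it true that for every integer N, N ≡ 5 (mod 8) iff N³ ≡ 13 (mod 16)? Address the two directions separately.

(⟹) This fails: take N = 13. Then 13 ≡ 5 (mod 8), but 13³ = 2197 ≡ 5 (mod 16), not 13.

(⟸) Conversely, the residues r modulo 16 with r³ ≡ 13 (mod 16) are exactly {5}, and each is ≡ 5 (mod 8).

The forward direction fails; the converse holds.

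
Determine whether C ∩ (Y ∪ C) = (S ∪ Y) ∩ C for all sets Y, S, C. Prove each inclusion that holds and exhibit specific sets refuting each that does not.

(⊆) This inclusion fails. Take Y = ∅, S = ∅, C = {1}; then 1 ∈ C ∩ (Y ∪ C) but 1 ∉ (S ∪ Y) ∩ C.

(⊇) Let x ∈ (S ∪ Y) ∩ C. Then either x ∈ Y ∩ C and x ∉ S; or x ∈ S ∩ C and x ∉ Y; or x ∈ Y ∩ S ∩ C. In each case x ∈ C ∩ (Y ∪ C), so (S ∪ Y) ∩ C ⊆ C ∩ (Y ∪ C).

Only the reverse inclusion holds.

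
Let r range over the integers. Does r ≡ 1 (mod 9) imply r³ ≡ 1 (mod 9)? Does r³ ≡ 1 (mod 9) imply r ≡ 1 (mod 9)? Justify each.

Only the forward implication holds.

(→) Suppose r ≡ 1 (mod 9). Write r = 9j + 1. Then (9j + 1)³ = 729j³ + 243j² + 27j + 1 = 9(81j³ + 27j² + 3j) + 1, so r³ ≡ 1 (mod 9).

(←) This fails: take r = 4. Then 4³ = 64 ≡ 1 (mod 9), yet 4 ≡ 4 (mod 9), not 1.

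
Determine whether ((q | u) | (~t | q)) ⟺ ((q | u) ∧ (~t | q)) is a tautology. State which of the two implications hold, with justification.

(⇒) fails; (⇐) holds.

[⇒] This fails. Under t = F, u = F, q = F, the left side is true but the right side is false.

[⇐] Assume the antecedent. If t is true, the antecedent forces (t = T, u = F, q = T) or (t = T, u = T, q = T), and (q | u) | (~t | q) holds there. If t is false, (q | u) | (~t | q) reduces to true regardless of the other variables. Either way (q | u) | (~t | q) holds.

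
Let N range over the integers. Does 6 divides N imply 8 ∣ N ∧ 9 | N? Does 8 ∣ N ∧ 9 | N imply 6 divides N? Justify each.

Not equivalent: only (⇐) holds.

(⟹) This fails: take N = 6. Certainly 6 ∣ 6, but 8 ∤ 6.

(⟸) Suppose 8 ∣ N and 9 ∣ N. Any common multiple of 8 and 9 is a multiple of their lcm; here gcd(8, 9) = 1, so lcm(8, 9) = 8·9 = 72, so 72 ∣ N. Since 6 ∣ 72, it follows that 6 ∣ N.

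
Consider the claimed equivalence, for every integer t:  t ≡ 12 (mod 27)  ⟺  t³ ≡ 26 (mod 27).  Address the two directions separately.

Neither direction holds.

(→) This fails: take t = 12. Then 12 ≡ 12 (mod 27), but 12³ = 1728 ≡ 0 (mod 27), not 26.

(←) This fails: take t = 8. Then 8³ = 512 ≡ 26 (mod 27), yet 8 ≡ 8 (mod 27), not 12.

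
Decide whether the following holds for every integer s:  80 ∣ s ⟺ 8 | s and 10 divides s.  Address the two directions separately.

[⇒] If 80 ∣ s, write s = 80q. Since 80 = 10·8, s = 8·(10q), so 8 ∣ s; and since 80 = 8·10, s = 10·(8q), so 10 ∣ s.

[⇐] This fails: take s = 40. Both 8 ∣ 40 and 10 ∣ 40, yet 40 is not a multiple of 80 (since 40 = 0·80 + 40), so 80 ∤ 40.

Only the forward implication holds.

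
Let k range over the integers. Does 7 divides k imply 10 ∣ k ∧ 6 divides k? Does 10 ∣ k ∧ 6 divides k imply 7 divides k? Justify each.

Neither implication holds.

Forward direction. This fails: take k = 7. Certainly 7 ∣ 7, but 10 ∤ 7.

Converse. This fails: take k = 30. Both 10 ∣ 30 and 6 ∣ 30, yet 30 is not a multiple of 7 (since 30 = 4·7 + 2), so 7 ∤ 30.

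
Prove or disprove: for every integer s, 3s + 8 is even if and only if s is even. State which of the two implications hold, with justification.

Both directions hold.

[⇒] Suppose 3s + 8 is even. Since 3 is odd, 3s and s have the same parity, so 3s + 8 ≡ s + 8 (mod 2). As 8 is even, 3s + 8 is even exactly when s is even. Thus s is even.

[⇐] Conversely, suppose s is even; write s = 2j. Then 3s + 8 = 3·(2j) + 8 = 2·3j + 8, which is even.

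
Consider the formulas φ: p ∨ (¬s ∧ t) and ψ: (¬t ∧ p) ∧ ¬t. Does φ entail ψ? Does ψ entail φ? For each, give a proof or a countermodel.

(⇒) This fails. Under t = T, p = F, s = F, the left side is true but the right side is false.

(⇐) Assume the antecedent. If t is true, the antecedent cannot hold. If t is false, the antecedent forces (t = F, p = T, s = F) or (t = F, p = T, s = T), and p ∨ (¬s ∧ t) holds there. Either way p ∨ (¬s ∧ t) holds.

Only the reverse direction holds.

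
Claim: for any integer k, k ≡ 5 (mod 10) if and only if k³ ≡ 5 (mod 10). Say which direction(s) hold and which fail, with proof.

(←) For the converse, argue contrapositively. If k ≢ 5 (mod 10), then k is congruent to one of 0, 1, 2, 3, 4, 6, 7, 8, 9 modulo 10, and these give k³ ≡ 0, 1, 8, 7, 4, 6, 3, 2, 9 respectively — never 5.

(→) Suppose k ≡ 5 (mod 10). Write k = 10j + 5. Then (10j + 5)³ = 1000j³ + 1500j² + 750j + 125 = 10(100j³ + 150j² + 75j + 12) + 5, so k³ ≡ 5 (mod 10).

Both implications hold.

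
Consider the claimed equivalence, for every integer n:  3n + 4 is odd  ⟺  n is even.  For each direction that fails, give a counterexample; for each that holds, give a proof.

(⇒) fails and (⇐) fails.

(⇒) This fails: n = 5 gives 3n + 4 = 19, which is odd, but 5 is odd, not even.

(⇐) This also fails: n = 6 is even, but 3n + 4 = 22 is even, not odd.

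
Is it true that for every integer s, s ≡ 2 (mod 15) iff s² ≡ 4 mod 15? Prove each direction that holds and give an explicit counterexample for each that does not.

(⇒) holds; (⇐) fails.

Forward direction. Suppose s ≡ 2 (mod 15). Write s = 15j + 2. Then (15j + 2)² = 225j² + 60j + 4 = 15(15j² + 4j) + 4, so s² ≡ 4 (mod 15).

Converse. This fails: take s = 7. Then 7² = 49 ≡ 4 (mod 15), yet 7 ≡ 7 (mod 15), not 2.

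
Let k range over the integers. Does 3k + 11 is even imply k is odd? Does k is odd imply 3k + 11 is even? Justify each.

(⇒) Suppose 3k + 11 is even. Since 3 is odd, 3k and k have the same parity, so 3k + 11 ≡ k + 11 (mod 2). As 11 is odd, 3k + 11 is even exactly when k is odd. Thus k is odd.

(⇐) Conversely, suppose k is odd; write k = 2j + 1. Then 3k + 11 = 3·(2j + 1) + 11 = 2·3j + 14, which is even.

Both implications hold.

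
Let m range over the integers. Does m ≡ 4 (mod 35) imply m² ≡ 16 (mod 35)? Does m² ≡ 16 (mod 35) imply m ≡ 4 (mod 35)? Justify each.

(⇐) This fails: take m = 11. Then 11² = 121 ≡ 16 (mod 35), yet 11 ≡ 11 (mod 35), not 4.

(⇒) Suppose m ≡ 4 (mod 35). Write m = 35j + 4. Then (35j + 4)² = 1225j² + 280j + 16 = 35(35j² + 8j) + 16, so m² ≡ 16 (mod 35).

Only the forward direction holds.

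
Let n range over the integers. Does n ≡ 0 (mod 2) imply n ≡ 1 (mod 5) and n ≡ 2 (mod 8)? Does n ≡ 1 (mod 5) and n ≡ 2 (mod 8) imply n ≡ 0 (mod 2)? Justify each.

Not equivalent: only (⇐) holds.

(⇒) This fails: n = 0 gives 0 ≡ 0 (mod 2) but 0 ≡ 0 (mod 5), so the conjunction on the right does not hold.

(⇐) Conversely, if n ≡ 1 (mod 5) and n ≡ 2 (mod 8), then by the Chinese remainder theorem n ≡ 26 (mod 40). Since 26 ≡ 0 (mod 2) and 2 ∣ 40, we get n ≡ 0 (mod 2).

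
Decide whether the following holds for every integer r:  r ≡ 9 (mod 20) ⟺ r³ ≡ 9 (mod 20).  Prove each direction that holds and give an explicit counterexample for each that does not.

The biconditional holds.

(→) Suppose r ≡ 9 (mod 20). Write r = 20j + 9. Then (20j + 9)³ = 8000j³ + 10800j² + 4860j + 729 = 20(400j³ + 540j² + 243j + 36) + 9, so r³ ≡ 9 (mod 20).

(←) Conversely, suppose r³ ≡ 9 (mod 20). The only residue r in {0, …, 19} with r³ ≡ 9 (mod 20) is r = 9, so r ≡ 9 (mod 20).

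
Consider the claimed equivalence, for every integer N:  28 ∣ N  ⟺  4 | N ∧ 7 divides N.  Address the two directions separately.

(⇐) Suppose 4 ∣ N and 7 ∣ N. Any common multiple of 4 and 7 is a multiple of their lcm; here gcd(4, 7) = 1, so lcm(4, 7) = 4·7 = 28, so 28 ∣ N.

(⇒) If 28 ∣ N, write N = 28q. Since 28 = 7·4, N = 4·(7q), so 4 ∣ N; and since 28 = 4·7, N = 7·(4q), so 7 ∣ N.

Both implications hold.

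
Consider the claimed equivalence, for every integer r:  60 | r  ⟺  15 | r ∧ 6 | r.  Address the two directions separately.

Not equivalent: only (⇒) holds.

(←) This fails: take r = 30. Both 15 ∣ 30 and 6 ∣ 30, yet 30 is not a multiple of 60 (since 30 = 0·60 + 30), so 60 ∤ 30.

(→) If 60 ∣ r, write r = 60q. Since 60 = 4·15, r = 15·(4q), so 15 ∣ r; and since 60 = 10·6, r = 6·(10q), so 6 ∣ r.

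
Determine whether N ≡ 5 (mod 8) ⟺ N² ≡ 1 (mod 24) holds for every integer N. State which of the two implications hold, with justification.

(⇒) fails and (⇐) fails.

[⇒] This fails: take N = 21. Then 21 ≡ 5 (mod 8), but 21² = 441 ≡ 9 (mod 24), not 1.

[⇐] This fails: take N = 1. Then 1² = 1 ≡ 1 (mod 24), yet 1 ≡ 1 (mod 8), not 5.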